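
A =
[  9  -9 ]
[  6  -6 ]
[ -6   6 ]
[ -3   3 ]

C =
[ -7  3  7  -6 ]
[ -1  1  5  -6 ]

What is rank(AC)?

First compute AC:
[[-54,  18,  18,   0],
 [-36,  12,  12,   0],
 [ 36, -12, -12,   0],
 [ 18,  -6,  -6,   0]]
Now row reduce the product.
R2 ← R2 − (2/3)·R1: [0, 0, 0, 0]
R3 ← R3 + (2/3)·R1: [0, 0, 0, 0]
R4 ← R4 + (1/3)·R1: [0, 0, 0, 0]
1 nonzero row, so rank(AC) = 1.

1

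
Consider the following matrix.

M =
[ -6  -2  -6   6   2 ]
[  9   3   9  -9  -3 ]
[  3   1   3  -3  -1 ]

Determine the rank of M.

Row reduce to echelon form.
R2 ← R2 + (3/2)·R1: [0, 0, 0, 0, 0]
R3 ← R3 + (1/2)·R1: [0, 0, 0, 0, 0]
Echelon form has 1 nonzero row, so rank(M) = 1.

1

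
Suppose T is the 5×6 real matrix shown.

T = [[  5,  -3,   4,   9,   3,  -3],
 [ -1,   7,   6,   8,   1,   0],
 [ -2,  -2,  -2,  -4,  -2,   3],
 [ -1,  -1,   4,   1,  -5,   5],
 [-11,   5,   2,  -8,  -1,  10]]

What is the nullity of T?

Row reduce to echelon form.
R2 ← R2 + (1/5)·R1: [0, 32/5, 34/5, 49/5, 8/5, -3/5]
R3 ← R3 + (2/5)·R1: [0, -16/5, -2/5, -2/5, -4/5, 9/5]
R4 ← R4 + (1/5)·R1: [0, -8/5, 24/5, 14/5, -22/5, 22/5]
R5 ← R5 + (11/5)·R1: [0, -8/5, 54/5, 59/5, 28/5, 17/5]
R3 ← R3 + (1/2)·R2: [0, 0, 3, 9/2, 0, 3/2]
R4 ← R4 + (1/4)·R2: [0, 0, 13/2, 21/4, -4, 17/4]
R5 ← R5 + (1/4)·R2: [0, 0, 25/2, 57/4, 6, 13/4]
R4 ← R4 − (13/6)·R3: [0, 0, 0, -9/2, -4, 1]
R5 ← R5 − (25/6)·R3: [0, 0, 0, -9/2, 6, -3]
R5 ← R5 − R4: [0, 0, 0, 0, 10, -4]
5 nonzero rows, so rank(T) = 5.
T has 6 columns; by rank–nullity, nullity = 6 − 5 = 1.

1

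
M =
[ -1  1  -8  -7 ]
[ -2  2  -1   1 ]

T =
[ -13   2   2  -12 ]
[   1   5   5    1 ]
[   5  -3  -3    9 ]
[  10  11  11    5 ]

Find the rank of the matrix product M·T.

First compute MT:
[[-96, -50, -50, -94],
 [ 33,  20,  20,  22]]
Now row reduce the product.
R2 ← R2 + (11/32)·R1: [0, 45/16, 45/16, -165/16]
2 nonzero rows, so rank(MT) = 2.

2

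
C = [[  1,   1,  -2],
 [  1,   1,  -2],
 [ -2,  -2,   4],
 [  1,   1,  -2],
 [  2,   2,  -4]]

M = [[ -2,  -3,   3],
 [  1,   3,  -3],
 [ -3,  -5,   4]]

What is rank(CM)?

1

First compute CM:
[[  5,  10,  -8],
 [  5,  10,  -8],
 [-10, -20,  16],
 [  5,  10,  -8],
 [ 10,  20, -16]]
Now row reduce the product.
R2 ← R2 − R1: [0, 0, 0]
R3 ← R3 + (2)·R1: [0, 0, 0]
R4 ← R4 − R1: [0, 0, 0]
R5 ← R5 − (2)·R1: [0, 0, 0]
1 nonzero row, so rank(CM) = 1.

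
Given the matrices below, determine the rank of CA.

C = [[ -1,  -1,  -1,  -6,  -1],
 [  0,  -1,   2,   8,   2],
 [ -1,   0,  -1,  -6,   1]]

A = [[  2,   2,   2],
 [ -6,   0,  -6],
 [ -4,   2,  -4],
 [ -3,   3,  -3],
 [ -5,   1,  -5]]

First compute CA:
[[ 31, -23,  31],
 [-36,  30, -36],
 [ 15, -21,  15]]
Now row reduce the product.
R2 ← R2 + (36/31)·R1: [0, 102/31, 0]
R3 ← R3 − (15/31)·R1: [0, -306/31, 0]
R3 ← R3 + (3)·R2: [0, 0, 0]
2 nonzero rows, so rank(CA) = 2.

2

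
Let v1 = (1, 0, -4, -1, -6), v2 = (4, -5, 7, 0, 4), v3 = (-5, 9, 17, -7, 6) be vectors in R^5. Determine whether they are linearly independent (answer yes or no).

Form the matrix with these vectors as rows and row reduce.
R2 ← R2 − (4)·R1: [0, -5, 23, 4, 28]
R3 ← R3 + (5)·R1: [0, 9, -3, -12, -24]
R3 ← R3 + (9/5)·R2: [0, 0, 192/5, -24/5, 132/5]
3 nonzero rows, so the 3 vectors span a space of dimension 3.
Since 3 = 3, the vectors are linearly independent.

yes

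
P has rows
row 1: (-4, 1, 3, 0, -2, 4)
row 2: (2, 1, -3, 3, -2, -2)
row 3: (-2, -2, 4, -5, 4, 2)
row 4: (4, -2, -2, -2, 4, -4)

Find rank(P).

Row reduce to echelon form.
R2 ← R2 + (1/2)·R1: [0, 3/2, -3/2, 3, -3, 0]
R3 ← R3 − (1/2)·R1: [0, -5/2, 5/2, -5, 5, 0]
R4 ← R4 + R1: [0, -1, 1, -2, 2, 0]
R3 ← R3 + (5/3)·R2: [0, 0, 0, 0, 0, 0]
R4 ← R4 + (2/3)·R2: [0, 0, 0, 0, 0, 0]
Echelon form has 2 nonzero rows, so rank(P) = 2.

2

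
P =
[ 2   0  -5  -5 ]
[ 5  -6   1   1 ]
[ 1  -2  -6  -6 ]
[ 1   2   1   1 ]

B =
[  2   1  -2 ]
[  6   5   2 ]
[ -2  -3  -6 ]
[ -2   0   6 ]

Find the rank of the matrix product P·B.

2

First compute PB:
[[ 24,  17,  -4],
 [-30, -28, -22],
 [ 14,   9,  -6],
 [ 10,   8,   2]]
Now row reduce the product.
R2 ← R2 + (5/4)·R1: [0, -27/4, -27]
R3 ← R3 − (7/12)·R1: [0, -11/12, -11/3]
R4 ← R4 − (5/12)·R1: [0, 11/12, 11/3]
R3 ← R3 − (11/81)·R2: [0, 0, 0]
R4 ← R4 + (11/81)·R2: [0, 0, 0]
2 nonzero rows, so rank(PB) = 2.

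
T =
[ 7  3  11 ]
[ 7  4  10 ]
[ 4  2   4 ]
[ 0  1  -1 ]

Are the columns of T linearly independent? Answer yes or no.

yes

Row reduce T to echelon form.
R2 ← R2 − R1: [0, 1, -1]
R3 ← R3 − (4/7)·R1: [0, 2/7, -16/7]
R3 ← R3 − (2/7)·R2: [0, 0, -2]
R4 ← R4 − R2: [0, 0, 0]
3 pivots among 3 columns.
Every column is a pivot column, so the columns are linearly independent.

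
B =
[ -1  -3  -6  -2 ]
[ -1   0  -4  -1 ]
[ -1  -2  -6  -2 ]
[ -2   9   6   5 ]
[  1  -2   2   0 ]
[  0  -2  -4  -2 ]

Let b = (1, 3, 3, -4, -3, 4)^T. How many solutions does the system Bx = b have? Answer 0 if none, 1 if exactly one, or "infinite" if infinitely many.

infinite

Row reduce the augmented matrix [B | b].
R2 ← R2 − R1: [0, 3, 2, 1, 2]
R3 ← R3 − R1: [0, 1, 0, 0, 2]
R4 ← R4 − (2)·R1: [0, 15, 18, 9, -6]
R5 ← R5 + R1: [0, -5, -4, -2, -2]
R3 ← R3 − (1/3)·R2: [0, 0, -2/3, -1/3, 4/3]
R4 ← R4 − (5)·R2: [0, 0, 8, 4, -16]
R5 ← R5 + (5/3)·R2: [0, 0, -2/3, -1/3, 4/3]
R6 ← R6 + (2/3)·R2: [0, 0, -8/3, -4/3, 16/3]
R4 ← R4 + (12)·R3: [0, 0, 0, 0, 0]
R5 ← R5 − R3: [0, 0, 0, 0, 0]
R6 ← R6 − (4)·R3: [0, 0, 0, 0, 0]
The echelon form has 3 nonzero rows, and every pivot lies in the first 4 columns, so rank(B) = rank([B|b]) = 3.
The system is consistent.
rank = 3 < 4 unknowns, so there are infinitely many solutions.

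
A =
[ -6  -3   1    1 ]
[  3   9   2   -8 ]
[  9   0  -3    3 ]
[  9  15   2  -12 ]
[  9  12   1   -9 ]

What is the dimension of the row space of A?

Row reduce to echelon form.
R2 ← R2 + (1/2)·R1: [0, 15/2, 5/2, -15/2]
R3 ← R3 + (3/2)·R1: [0, -9/2, -3/2, 9/2]
R4 ← R4 + (3/2)·R1: [0, 21/2, 7/2, -21/2]
R5 ← R5 + (3/2)·R1: [0, 15/2, 5/2, -15/2]
R3 ← R3 + (3/5)·R2: [0, 0, 0, 0]
R4 ← R4 − (7/5)·R2: [0, 0, 0, 0]
R5 ← R5 − R2: [0, 0, 0, 0]
Echelon form has 2 nonzero rows, so rank(A) = 2.
The row space has dimension equal to the rank: 2.

2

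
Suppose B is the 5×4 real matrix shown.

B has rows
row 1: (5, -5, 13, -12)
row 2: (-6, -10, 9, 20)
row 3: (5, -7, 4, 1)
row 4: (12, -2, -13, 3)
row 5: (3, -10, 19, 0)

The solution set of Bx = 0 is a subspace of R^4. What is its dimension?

Row reduce to echelon form.
R2 ← R2 + (6/5)·R1: [0, -16, 123/5, 28/5]
R3 ← R3 − R1: [0, -2, -9, 13]
R4 ← R4 − (12/5)·R1: [0, 10, -221/5, 159/5]
R5 ← R5 − (3/5)·R1: [0, -7, 56/5, 36/5]
R3 ← R3 − (1/8)·R2: [0, 0, -483/40, 123/10]
R4 ← R4 + (5/8)·R2: [0, 0, -1153/40, 353/10]
R5 ← R5 − (7/16)·R2: [0, 0, 7/16, 19/4]
R4 ← R4 − (1153/483)·R3: [0, 0, 0, 956/161]
R5 ← R5 + (5/138)·R3: [0, 0, 0, 239/46]
R5 ← R5 − (7/8)·R4: [0, 0, 0, 0]
4 nonzero rows, so rank(B) = 4.
B has 4 columns; by rank–nullity, nullity = 4 − 4 = 0.

0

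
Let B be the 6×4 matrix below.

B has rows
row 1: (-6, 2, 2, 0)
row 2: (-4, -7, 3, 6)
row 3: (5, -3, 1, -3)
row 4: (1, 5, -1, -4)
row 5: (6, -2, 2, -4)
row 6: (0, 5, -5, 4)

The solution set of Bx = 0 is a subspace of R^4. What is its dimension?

0

Row reduce to echelon form.
R2 ← R2 − (2/3)·R1: [0, -25/3, 5/3, 6]
R3 ← R3 + (5/6)·R1: [0, -4/3, 8/3, -3]
R4 ← R4 + (1/6)·R1: [0, 16/3, -2/3, -4]
R5 ← R5 + R1: [0, 0, 4, -4]
R3 ← R3 − (4/25)·R2: [0, 0, 12/5, -99/25]
R4 ← R4 + (16/25)·R2: [0, 0, 2/5, -4/25]
R6 ← R6 + (3/5)·R2: [0, 0, -4, 38/5]
R4 ← R4 − (1/6)·R3: [0, 0, 0, 1/2]
R5 ← R5 − (5/3)·R3: [0, 0, 0, 13/5]
R6 ← R6 + (5/3)·R3: [0, 0, 0, 1]
R5 ← R5 − (26/5)·R4: [0, 0, 0, 0]
R6 ← R6 − (2)·R4: [0, 0, 0, 0]
4 nonzero rows, so rank(B) = 4.
B has 4 columns; by rank–nullity, nullity = 4 − 4 = 0.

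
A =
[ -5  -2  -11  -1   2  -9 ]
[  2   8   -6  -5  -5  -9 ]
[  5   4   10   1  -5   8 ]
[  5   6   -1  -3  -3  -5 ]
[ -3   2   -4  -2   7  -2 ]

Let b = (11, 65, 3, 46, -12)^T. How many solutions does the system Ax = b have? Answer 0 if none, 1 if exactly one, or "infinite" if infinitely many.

infinite

Row reduce the augmented matrix [A | b].
R2 ← R2 + (2/5)·R1: [0, 36/5, -52/5, -27/5, -21/5, -63/5, 347/5]
R3 ← R3 + R1: [0, 2, -1, 0, -3, -1, 14]
R4 ← R4 + R1: [0, 4, -12, -4, -1, -14, 57]
R5 ← R5 − (3/5)·R1: [0, 16/5, 13/5, -7/5, 29/5, 17/5, -93/5]
R3 ← R3 − (5/18)·R2: [0, 0, 17/9, 3/2, -11/6, 5/2, -95/18]
R4 ← R4 − (5/9)·R2: [0, 0, -56/9, -1, 4/3, -7, 166/9]
R5 ← R5 − (4/9)·R2: [0, 0, 65/9, 1, 23/3, 9, -445/9]
R4 ← R4 + (56/17)·R3: [0, 0, 0, 67/17, -80/17, 21/17, 18/17]
R5 ← R5 − (65/17)·R3: [0, 0, 0, -161/34, 499/34, -19/34, -995/34]
R5 ← R5 + (161/134)·R4: [0, 0, 0, 0, 1209/134, 62/67, -3751/134]
The echelon form has 5 nonzero rows, and every pivot lies in the first 6 columns, so rank(A) = rank([A|b]) = 5.
The system is consistent.
rank = 5 < 6 unknowns, so there are infinitely many solutions.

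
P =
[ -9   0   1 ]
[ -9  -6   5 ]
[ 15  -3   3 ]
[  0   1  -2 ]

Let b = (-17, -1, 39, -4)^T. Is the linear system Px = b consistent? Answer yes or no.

yes

Row reduce the augmented matrix [P | b].
R2 ← R2 − R1: [0, -6, 4, 16]
R3 ← R3 + (5/3)·R1: [0, -3, 14/3, 32/3]
R3 ← R3 − (1/2)·R2: [0, 0, 8/3, 8/3]
R4 ← R4 + (1/6)·R2: [0, 0, -4/3, -4/3]
R4 ← R4 + (1/2)·R3: [0, 0, 0, 0]
The echelon form has 3 nonzero rows, and every pivot lies in the first 3 columns, so rank(P) = rank([P|b]) = 3.
The system is consistent.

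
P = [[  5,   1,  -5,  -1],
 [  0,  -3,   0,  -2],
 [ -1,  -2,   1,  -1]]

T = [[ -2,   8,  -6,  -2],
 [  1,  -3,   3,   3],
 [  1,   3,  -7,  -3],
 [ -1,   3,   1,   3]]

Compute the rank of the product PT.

First compute PT:
[[-13,  19,   7,   5],
 [ -1,   3, -11, -15],
 [  2,  -2,  -8, -10]]
Now row reduce the product.
R2 ← R2 − (1/13)·R1: [0, 20/13, -150/13, -200/13]
R3 ← R3 + (2/13)·R1: [0, 12/13, -90/13, -120/13]
R3 ← R3 − (3/5)·R2: [0, 0, 0, 0]
2 nonzero rows, so rank(PT) = 2.

2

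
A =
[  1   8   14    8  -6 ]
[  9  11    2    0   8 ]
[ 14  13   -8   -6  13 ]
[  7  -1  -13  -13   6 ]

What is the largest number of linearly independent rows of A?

Row reduce to echelon form.
R2 ← R2 − (9)·R1: [0, -61, -124, -72, 62]
R3 ← R3 − (14)·R1: [0, -99, -204, -118, 97]
R4 ← R4 − (7)·R1: [0, -57, -111, -69, 48]
R3 ← R3 − (99/61)·R2: [0, 0, -168/61, -70/61, -221/61]
R4 ← R4 − (57/61)·R2: [0, 0, 297/61, -105/61, -606/61]
R4 ← R4 + (99/56)·R3: [0, 0, 0, -15/4, -915/56]
Echelon form has 4 nonzero rows, so rank(A) = 4.
The rank gives the maximum number of linearly independent rows: 4.

4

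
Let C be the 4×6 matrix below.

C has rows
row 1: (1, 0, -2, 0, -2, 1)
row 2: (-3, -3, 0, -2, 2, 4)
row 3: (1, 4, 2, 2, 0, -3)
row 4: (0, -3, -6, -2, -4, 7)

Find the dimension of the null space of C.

Row reduce to echelon form.
R2 ← R2 + (3)·R1: [0, -3, -6, -2, -4, 7]
R3 ← R3 − R1: [0, 4, 4, 2, 2, -4]
R3 ← R3 + (4/3)·R2: [0, 0, -4, -2/3, -10/3, 16/3]
R4 ← R4 − R2: [0, 0, 0, 0, 0, 0]
3 nonzero rows, so rank(C) = 3.
C has 6 columns; by rank–nullity, nullity = 6 − 3 = 3.

3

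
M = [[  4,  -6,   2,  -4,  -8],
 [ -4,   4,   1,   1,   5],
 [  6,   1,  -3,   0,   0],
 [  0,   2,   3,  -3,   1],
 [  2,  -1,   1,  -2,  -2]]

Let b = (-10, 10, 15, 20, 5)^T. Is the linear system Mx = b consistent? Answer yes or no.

Row reduce the augmented matrix [M | b].
R2 ← R2 + R1: [0, -2, 3, -3, -3, 0]
R3 ← R3 − (3/2)·R1: [0, 10, -6, 6, 12, 30]
R5 ← R5 − (1/2)·R1: [0, 2, 0, 0, 2, 10]
R3 ← R3 + (5)·R2: [0, 0, 9, -9, -3, 30]
R4 ← R4 + R2: [0, 0, 6, -6, -2, 20]
R5 ← R5 + R2: [0, 0, 3, -3, -1, 10]
R4 ← R4 − (2/3)·R3: [0, 0, 0, 0, 0, 0]
R5 ← R5 − (1/3)·R3: [0, 0, 0, 0, 0, 0]
The echelon form has 3 nonzero rows, and every pivot lies in the first 5 columns, so rank(M) = rank([M|b]) = 3.
The system is consistent.

yes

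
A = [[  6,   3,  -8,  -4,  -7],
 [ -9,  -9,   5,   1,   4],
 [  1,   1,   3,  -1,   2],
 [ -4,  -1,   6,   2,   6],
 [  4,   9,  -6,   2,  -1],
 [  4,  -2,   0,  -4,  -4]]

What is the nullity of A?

Row reduce to echelon form.
R2 ← R2 + (3/2)·R1: [0, -9/2, -7, -5, -13/2]
R3 ← R3 − (1/6)·R1: [0, 1/2, 13/3, -1/3, 19/6]
R4 ← R4 + (2/3)·R1: [0, 1, 2/3, -2/3, 4/3]
R5 ← R5 − (2/3)·R1: [0, 7, -2/3, 14/3, 11/3]
R6 ← R6 − (2/3)·R1: [0, -4, 16/3, -4/3, 2/3]
R3 ← R3 + (1/9)·R2: [0, 0, 32/9, -8/9, 22/9]
R4 ← R4 + (2/9)·R2: [0, 0, -8/9, -16/9, -1/9]
R5 ← R5 + (14/9)·R2: [0, 0, -104/9, -28/9, -58/9]
R6 ← R6 − (8/9)·R2: [0, 0, 104/9, 28/9, 58/9]
R4 ← R4 + (1/4)·R3: [0, 0, 0, -2, 1/2]
R5 ← R5 + (13/4)·R3: [0, 0, 0, -6, 3/2]
R6 ← R6 − (13/4)·R3: [0, 0, 0, 6, -3/2]
R5 ← R5 − (3)·R4: [0, 0, 0, 0, 0]
R6 ← R6 + (3)·R4: [0, 0, 0, 0, 0]
4 nonzero rows, so rank(A) = 4.
A has 5 columns; by rank–nullity, nullity = 5 − 4 = 1.

1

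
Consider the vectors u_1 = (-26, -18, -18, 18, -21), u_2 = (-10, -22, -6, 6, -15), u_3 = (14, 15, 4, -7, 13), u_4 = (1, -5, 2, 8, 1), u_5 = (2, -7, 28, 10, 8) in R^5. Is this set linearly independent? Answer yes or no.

Form the matrix with these vectors as rows and row reduce.
R2 ← R2 − (5/13)·R1: [0, -196/13, 12/13, -12/13, -90/13]
R3 ← R3 + (7/13)·R1: [0, 69/13, -74/13, 35/13, 22/13]
R4 ← R4 + (1/26)·R1: [0, -74/13, 17/13, 113/13, 5/26]
R5 ← R5 + (1/13)·R1: [0, -109/13, 346/13, 148/13, 83/13]
R3 ← R3 + (69/196)·R2: [0, 0, -263/49, 116/49, -73/98]
R4 ← R4 − (37/98)·R2: [0, 0, 47/49, 443/49, 275/98]
R5 ← R5 − (109/196)·R2: [0, 0, 1279/49, 583/49, 1003/98]
R4 ← R4 + (47/263)·R3: [0, 0, 0, 2489/263, 703/263]
R5 ← R5 + (1279/263)·R3: [0, 0, 0, 6157/263, 1739/263]
R5 ← R5 − (47/19)·R4: [0, 0, 0, 0, 0]
4 nonzero rows, so the 5 vectors span a space of dimension 4.
Since 4 < 5, the vectors are linearly dependent.

no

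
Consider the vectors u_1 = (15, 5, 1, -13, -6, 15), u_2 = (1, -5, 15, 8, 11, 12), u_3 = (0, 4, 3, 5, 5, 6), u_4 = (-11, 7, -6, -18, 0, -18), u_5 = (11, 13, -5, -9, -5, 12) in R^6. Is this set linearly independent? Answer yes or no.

no

Form the matrix with these vectors as rows and row reduce.
R2 ← R2 − (1/15)·R1: [0, -16/3, 224/15, 133/15, 57/5, 11]
R4 ← R4 + (11/15)·R1: [0, 32/3, -79/15, -413/15, -22/5, -7]
R5 ← R5 − (11/15)·R1: [0, 28/3, -86/15, 8/15, -3/5, 1]
R3 ← R3 + (3/4)·R2: [0, 0, 71/5, 233/20, 271/20, 57/4]
R4 ← R4 + (2)·R2: [0, 0, 123/5, -49/5, 92/5, 15]
R5 ← R5 + (7/4)·R2: [0, 0, 102/5, 321/20, 387/20, 81/4]
R4 ← R4 − (123/71)·R3: [0, 0, 0, -8515/284, -1441/284, -2751/284]
R5 ← R5 − (102/71)·R3: [0, 0, 0, -195/284, -33/284, -63/284]
R5 ← R5 − (3/131)·R4: [0, 0, 0, 0, 0, 0]
4 nonzero rows, so the 5 vectors span a space of dimension 4.
Since 4 < 5, the vectors are linearly dependent.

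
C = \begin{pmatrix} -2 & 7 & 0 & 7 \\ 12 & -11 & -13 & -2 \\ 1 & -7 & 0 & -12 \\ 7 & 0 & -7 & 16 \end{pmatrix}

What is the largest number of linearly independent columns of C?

Row reduce to echelon form.
R2 ← R2 + (6)·R1: [0, 31, -13, 40]
R3 ← R3 + (1/2)·R1: [0, -7/2, 0, -17/2]
R4 ← R4 + (7/2)·R1: [0, 49/2, -7, 81/2]
R3 ← R3 + (7/62)·R2: [0, 0, -91/62, -247/62]
R4 ← R4 − (49/62)·R2: [0, 0, 203/62, 551/62]
R4 ← R4 + (29/13)·R3: [0, 0, 0, 0]
Echelon form has 3 nonzero rows, so rank(C) = 3.
The rank gives the maximum number of linearly independent columns: 3.

3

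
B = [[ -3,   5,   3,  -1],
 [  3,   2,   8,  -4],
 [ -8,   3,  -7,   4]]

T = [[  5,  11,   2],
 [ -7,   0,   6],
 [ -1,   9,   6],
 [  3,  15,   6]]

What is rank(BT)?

First compute BT:
[[-56, -21,  36],
 [-19,  45,  42],
 [-42, -91, -16]]
Now row reduce the product.
R2 ← R2 − (19/56)·R1: [0, 417/8, 417/14]
R3 ← R3 − (3/4)·R1: [0, -301/4, -43]
R3 ← R3 + (602/417)·R2: [0, 0, 0]
2 nonzero rows, so rank(BT) = 2.

2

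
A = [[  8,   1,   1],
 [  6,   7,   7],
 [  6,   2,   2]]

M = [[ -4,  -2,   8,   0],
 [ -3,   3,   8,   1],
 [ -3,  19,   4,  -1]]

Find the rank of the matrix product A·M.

First compute AM:
[[-38,   6,  76,   0],
 [-66, 142, 132,   0],
 [-36,  32,  72,   0]]
Now row reduce the product.
R2 ← R2 − (33/19)·R1: [0, 2500/19, 0, 0]
R3 ← R3 − (18/19)·R1: [0, 500/19, 0, 0]
R3 ← R3 − (1/5)·R2: [0, 0, 0, 0]
2 nonzero rows, so rank(AM) = 2.

2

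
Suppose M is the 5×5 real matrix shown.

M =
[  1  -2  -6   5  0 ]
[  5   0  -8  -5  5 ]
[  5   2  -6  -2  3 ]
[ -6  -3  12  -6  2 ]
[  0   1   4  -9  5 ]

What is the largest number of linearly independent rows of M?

5

Row reduce to echelon form.
R2 ← R2 − (5)·R1: [0, 10, 22, -30, 5]
R3 ← R3 − (5)·R1: [0, 12, 24, -27, 3]
R4 ← R4 + (6)·R1: [0, -15, -24, 24, 2]
R3 ← R3 − (6/5)·R2: [0, 0, -12/5, 9, -3]
R4 ← R4 + (3/2)·R2: [0, 0, 9, -21, 19/2]
R5 ← R5 − (1/10)·R2: [0, 0, 9/5, -6, 9/2]
R4 ← R4 + (15/4)·R3: [0, 0, 0, 51/4, -7/4]
R5 ← R5 + (3/4)·R3: [0, 0, 0, 3/4, 9/4]
R5 ← R5 − (1/17)·R4: [0, 0, 0, 0, 40/17]
Echelon form has 5 nonzero rows, so rank(M) = 5.
The rank gives the maximum number of linearly independent rows: 5.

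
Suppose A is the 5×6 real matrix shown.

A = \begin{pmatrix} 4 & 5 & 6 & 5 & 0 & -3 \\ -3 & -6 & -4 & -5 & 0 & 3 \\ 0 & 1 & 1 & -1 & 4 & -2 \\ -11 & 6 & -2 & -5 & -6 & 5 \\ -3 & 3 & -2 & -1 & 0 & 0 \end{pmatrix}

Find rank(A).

5

Row reduce to echelon form.
R2 ← R2 + (3/4)·R1: [0, -9/4, 1/2, -5/4, 0, 3/4]
R4 ← R4 + (11/4)·R1: [0, 79/4, 29/2, 35/4, -6, -13/4]
R5 ← R5 + (3/4)·R1: [0, 27/4, 5/2, 11/4, 0, -9/4]
R3 ← R3 + (4/9)·R2: [0, 0, 11/9, -14/9, 4, -5/3]
R4 ← R4 + (79/9)·R2: [0, 0, 170/9, -20/9, -6, 10/3]
R5 ← R5 + (3)·R2: [0, 0, 4, -1, 0, 0]
R4 ← R4 − (170/11)·R3: [0, 0, 0, 240/11, -746/11, 320/11]
R5 ← R5 − (36/11)·R3: [0, 0, 0, 45/11, -144/11, 60/11]
R5 ← R5 − (3/16)·R4: [0, 0, 0, 0, -3/8, 0]
Echelon form has 5 nonzero rows, so rank(A) = 5.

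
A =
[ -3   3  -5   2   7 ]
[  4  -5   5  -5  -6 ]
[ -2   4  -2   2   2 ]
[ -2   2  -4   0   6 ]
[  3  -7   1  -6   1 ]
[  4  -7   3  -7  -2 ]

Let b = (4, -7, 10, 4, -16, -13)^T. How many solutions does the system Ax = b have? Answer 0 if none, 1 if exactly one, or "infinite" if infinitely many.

Row reduce the augmented matrix [A | b].
R2 ← R2 + (4/3)·R1: [0, -1, -5/3, -7/3, 10/3, -5/3]
R3 ← R3 − (2/3)·R1: [0, 2, 4/3, 2/3, -8/3, 22/3]
R4 ← R4 − (2/3)·R1: [0, 0, -2/3, -4/3, 4/3, 4/3]
R5 ← R5 + R1: [0, -4, -4, -4, 8, -12]
R6 ← R6 + (4/3)·R1: [0, -3, -11/3, -13/3, 22/3, -23/3]
R3 ← R3 + (2)·R2: [0, 0, -2, -4, 4, 4]
R5 ← R5 − (4)·R2: [0, 0, 8/3, 16/3, -16/3, -16/3]
R6 ← R6 − (3)·R2: [0, 0, 4/3, 8/3, -8/3, -8/3]
R4 ← R4 − (1/3)·R3: [0, 0, 0, 0, 0, 0]
R5 ← R5 + (4/3)·R3: [0, 0, 0, 0, 0, 0]
R6 ← R6 + (2/3)·R3: [0, 0, 0, 0, 0, 0]
The echelon form has 3 nonzero rows, and every pivot lies in the first 5 columns, so rank(A) = rank([A|b]) = 3.
The system is consistent.
rank = 3 < 5 unknowns, so there are infinitely many solutions.

infinite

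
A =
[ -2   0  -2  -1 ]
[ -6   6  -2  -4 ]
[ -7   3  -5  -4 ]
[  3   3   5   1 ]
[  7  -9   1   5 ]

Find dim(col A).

Row reduce to echelon form.
R2 ← R2 − (3)·R1: [0, 6, 4, -1]
R3 ← R3 − (7/2)·R1: [0, 3, 2, -1/2]
R4 ← R4 + (3/2)·R1: [0, 3, 2, -1/2]
R5 ← R5 + (7/2)·R1: [0, -9, -6, 3/2]
R3 ← R3 − (1/2)·R2: [0, 0, 0, 0]
R4 ← R4 − (1/2)·R2: [0, 0, 0, 0]
R5 ← R5 + (3/2)·R2: [0, 0, 0, 0]
Echelon form has 2 nonzero rows, so rank(A) = 2.
The column space has dimension equal to the rank: 2.

2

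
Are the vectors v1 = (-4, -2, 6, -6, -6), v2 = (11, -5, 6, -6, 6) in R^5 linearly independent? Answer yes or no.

yes

Form the matrix with these vectors as rows and row reduce.
R2 ← R2 + (11/4)·R1: [0, -21/2, 45/2, -45/2, -21/2]
2 nonzero rows, so the 2 vectors span a space of dimension 2.
Since 2 = 2, the vectors are linearly independent.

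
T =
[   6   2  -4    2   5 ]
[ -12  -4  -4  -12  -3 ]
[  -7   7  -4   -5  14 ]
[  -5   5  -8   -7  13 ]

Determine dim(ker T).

2

Row reduce to echelon form.
R2 ← R2 + (2)·R1: [0, 0, -12, -8, 7]
R3 ← R3 + (7/6)·R1: [0, 28/3, -26/3, -8/3, 119/6]
R4 ← R4 + (5/6)·R1: [0, 20/3, -34/3, -16/3, 103/6]
Swap R2 ↔ R3
R4 ← R4 − (5/7)·R2: [0, 0, -36/7, -24/7, 3]
R4 ← R4 − (3/7)·R3: [0, 0, 0, 0, 0]
3 nonzero rows, so rank(T) = 3.
T has 5 columns; by rank–nullity, nullity = 5 − 3 = 2.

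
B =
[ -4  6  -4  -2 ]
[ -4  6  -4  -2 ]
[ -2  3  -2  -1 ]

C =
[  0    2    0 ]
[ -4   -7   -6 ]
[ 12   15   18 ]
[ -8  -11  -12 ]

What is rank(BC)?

1

First compute BC:
[[-56, -88, -84],
 [-56, -88, -84],
 [-28, -44, -42]]
Now row reduce the product.
R2 ← R2 − R1: [0, 0, 0]
R3 ← R3 − (1/2)·R1: [0, 0, 0]
1 nonzero row, so rank(BC) = 1.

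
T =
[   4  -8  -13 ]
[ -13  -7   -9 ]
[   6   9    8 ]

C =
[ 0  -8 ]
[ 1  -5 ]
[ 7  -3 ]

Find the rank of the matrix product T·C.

First compute TC:
[[-99,  47],
 [-70, 166],
 [ 65, -117]]
Now row reduce the product.
R2 ← R2 − (70/99)·R1: [0, 13144/99]
R3 ← R3 + (65/99)·R1: [0, -8528/99]
R3 ← R3 + (1066/1643)·R2: [0, 0]
2 nonzero rows, so rank(TC) = 2.

2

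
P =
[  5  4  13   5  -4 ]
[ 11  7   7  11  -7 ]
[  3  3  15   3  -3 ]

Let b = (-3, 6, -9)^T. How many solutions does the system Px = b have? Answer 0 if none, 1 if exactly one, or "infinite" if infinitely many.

Row reduce the augmented matrix [P | b].
R2 ← R2 − (11/5)·R1: [0, -9/5, -108/5, 0, 9/5, 63/5]
R3 ← R3 − (3/5)·R1: [0, 3/5, 36/5, 0, -3/5, -36/5]
R3 ← R3 + (1/3)·R2: [0, 0, 0, 0, 0, -3]
The echelon form has 3 nonzero rows; the last pivot sits in the augmented column, so rank(P) = 2 but rank([P|b]) = 3.
Since the ranks differ, the system is inconsistent.
It has no solutions.

0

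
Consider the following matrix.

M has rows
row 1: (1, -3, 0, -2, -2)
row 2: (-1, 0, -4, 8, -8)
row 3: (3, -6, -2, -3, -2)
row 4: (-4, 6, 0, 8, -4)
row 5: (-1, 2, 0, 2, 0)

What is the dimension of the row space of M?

Row reduce to echelon form.
R2 ← R2 + R1: [0, -3, -4, 6, -10]
R3 ← R3 − (3)·R1: [0, 3, -2, 3, 4]
R4 ← R4 + (4)·R1: [0, -6, 0, 0, -12]
R5 ← R5 + R1: [0, -1, 0, 0, -2]
R3 ← R3 + R2: [0, 0, -6, 9, -6]
R4 ← R4 − (2)·R2: [0, 0, 8, -12, 8]
R5 ← R5 − (1/3)·R2: [0, 0, 4/3, -2, 4/3]
R4 ← R4 + (4/3)·R3: [0, 0, 0, 0, 0]
R5 ← R5 + (2/9)·R3: [0, 0, 0, 0, 0]
Echelon form has 3 nonzero rows, so rank(M) = 3.
The row space has dimension equal to the rank: 3.

3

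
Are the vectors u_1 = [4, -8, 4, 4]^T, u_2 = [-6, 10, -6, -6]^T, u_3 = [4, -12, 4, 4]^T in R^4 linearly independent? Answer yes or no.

no

Form the matrix with these vectors as rows and row reduce.
R2 ← R2 + (3/2)·R1: [0, -2, 0, 0]
R3 ← R3 − R1: [0, -4, 0, 0]
R3 ← R3 − (2)·R2: [0, 0, 0, 0]
2 nonzero rows, so the 3 vectors span a space of dimension 2.
Since 2 < 3, the vectors are linearly dependent.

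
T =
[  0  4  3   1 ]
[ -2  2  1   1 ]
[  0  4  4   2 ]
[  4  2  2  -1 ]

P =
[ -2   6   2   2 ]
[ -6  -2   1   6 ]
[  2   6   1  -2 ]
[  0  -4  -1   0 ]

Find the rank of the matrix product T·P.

2

First compute TP:
[[-18,   6,   6,  18],
 [ -6, -14,  -2,   6],
 [-16,   8,   6,  16],
 [-16,  36,  13,  16]]
Now row reduce the product.
R2 ← R2 − (1/3)·R1: [0, -16, -4, 0]
R3 ← R3 − (8/9)·R1: [0, 8/3, 2/3, 0]
R4 ← R4 − (8/9)·R1: [0, 92/3, 23/3, 0]
R3 ← R3 + (1/6)·R2: [0, 0, 0, 0]
R4 ← R4 + (23/12)·R2: [0, 0, 0, 0]
2 nonzero rows, so rank(TP) = 2.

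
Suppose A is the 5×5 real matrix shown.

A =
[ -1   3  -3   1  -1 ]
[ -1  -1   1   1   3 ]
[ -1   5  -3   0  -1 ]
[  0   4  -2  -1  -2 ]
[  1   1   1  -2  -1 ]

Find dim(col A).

Row reduce to echelon form.
R2 ← R2 − R1: [0, -4, 4, 0, 4]
R3 ← R3 − R1: [0, 2, 0, -1, 0]
R5 ← R5 + R1: [0, 4, -2, -1, -2]
R3 ← R3 + (1/2)·R2: [0, 0, 2, -1, 2]
R4 ← R4 + R2: [0, 0, 2, -1, 2]
R5 ← R5 + R2: [0, 0, 2, -1, 2]
R4 ← R4 − R3: [0, 0, 0, 0, 0]
R5 ← R5 − R3: [0, 0, 0, 0, 0]
Echelon form has 3 nonzero rows, so rank(A) = 3.
The column space has dimension equal to the rank: 3.

3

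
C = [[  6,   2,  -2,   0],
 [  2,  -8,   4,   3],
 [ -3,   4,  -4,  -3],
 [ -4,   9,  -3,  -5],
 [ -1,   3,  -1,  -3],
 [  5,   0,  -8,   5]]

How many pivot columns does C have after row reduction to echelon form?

Row reduce to echelon form.
R2 ← R2 − (1/3)·R1: [0, -26/3, 14/3, 3]
R3 ← R3 + (1/2)·R1: [0, 5, -5, -3]
R4 ← R4 + (2/3)·R1: [0, 31/3, -13/3, -5]
R5 ← R5 + (1/6)·R1: [0, 10/3, -4/3, -3]
R6 ← R6 − (5/6)·R1: [0, -5/3, -19/3, 5]
R3 ← R3 + (15/26)·R2: [0, 0, -30/13, -33/26]
R4 ← R4 + (31/26)·R2: [0, 0, 16/13, -37/26]
R5 ← R5 + (5/13)·R2: [0, 0, 6/13, -24/13]
R6 ← R6 − (5/26)·R2: [0, 0, -94/13, 115/26]
R4 ← R4 + (8/15)·R3: [0, 0, 0, -21/10]
R5 ← R5 + (1/5)·R3: [0, 0, 0, -21/10]
R6 ← R6 − (47/15)·R3: [0, 0, 0, 42/5]
R5 ← R5 − R4: [0, 0, 0, 0]
R6 ← R6 + (4)·R4: [0, 0, 0, 0]
Echelon form has 4 nonzero rows, so rank(C) = 4.
Each nonzero row contributes one pivot column: 4 pivot columns.

4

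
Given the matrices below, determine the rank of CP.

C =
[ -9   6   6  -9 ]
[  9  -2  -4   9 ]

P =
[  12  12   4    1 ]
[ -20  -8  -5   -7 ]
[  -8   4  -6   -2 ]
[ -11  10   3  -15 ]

2

First compute CP:
[[-177, -222, -129,  72],
 [ 81, 198,  97, -104]]
Now row reduce the product.
R2 ← R2 + (27/59)·R1: [0, 5688/59, 2240/59, -4192/59]
2 nonzero rows, so rank(CP) = 2.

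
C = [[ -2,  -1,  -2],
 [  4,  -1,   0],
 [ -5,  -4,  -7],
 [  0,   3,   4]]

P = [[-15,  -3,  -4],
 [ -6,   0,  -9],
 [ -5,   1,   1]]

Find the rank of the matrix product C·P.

2

First compute CP:
[[ 46,   4,  15],
 [-54, -12,  -7],
 [134,   8,  49],
 [-38,   4, -23]]
Now row reduce the product.
R2 ← R2 + (27/23)·R1: [0, -168/23, 244/23]
R3 ← R3 − (67/23)·R1: [0, -84/23, 122/23]
R4 ← R4 + (19/23)·R1: [0, 168/23, -244/23]
R3 ← R3 − (1/2)·R2: [0, 0, 0]
R4 ← R4 + R2: [0, 0, 0]
2 nonzero rows, so rank(CP) = 2.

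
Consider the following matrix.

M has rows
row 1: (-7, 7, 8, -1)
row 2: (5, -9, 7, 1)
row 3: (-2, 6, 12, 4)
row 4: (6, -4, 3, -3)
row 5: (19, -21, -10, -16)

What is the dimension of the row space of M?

Row reduce to echelon form.
R2 ← R2 + (5/7)·R1: [0, -4, 89/7, 2/7]
R3 ← R3 − (2/7)·R1: [0, 4, 68/7, 30/7]
R4 ← R4 + (6/7)·R1: [0, 2, 69/7, -27/7]
R5 ← R5 + (19/7)·R1: [0, -2, 82/7, -131/7]
R3 ← R3 + R2: [0, 0, 157/7, 32/7]
R4 ← R4 + (1/2)·R2: [0, 0, 227/14, -26/7]
R5 ← R5 − (1/2)·R2: [0, 0, 75/14, -132/7]
R4 ← R4 − (227/314)·R3: [0, 0, 0, -1102/157]
R5 ← R5 − (75/314)·R3: [0, 0, 0, -3132/157]
R5 ← R5 − (54/19)·R4: [0, 0, 0, 0]
Echelon form has 4 nonzero rows, so rank(M) = 4.
The row space has dimension equal to the rank: 4.

4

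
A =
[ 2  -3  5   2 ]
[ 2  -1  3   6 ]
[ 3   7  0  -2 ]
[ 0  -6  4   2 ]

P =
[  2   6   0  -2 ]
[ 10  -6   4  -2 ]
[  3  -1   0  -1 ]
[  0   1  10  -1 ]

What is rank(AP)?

First compute AP:
[[-11,  27,   8,  -5],
 [  3,  21,  56, -11],
 [ 76, -26,   8, -18],
 [-48,  34,  -4,   6]]
Now row reduce the product.
R2 ← R2 + (3/11)·R1: [0, 312/11, 640/11, -136/11]
R3 ← R3 + (76/11)·R1: [0, 1766/11, 696/11, -578/11]
R4 ← R4 − (48/11)·R1: [0, -922/11, -428/11, 306/11]
R3 ← R3 − (883/156)·R2: [0, 0, -10376/39, 680/39]
R4 ← R4 + (461/156)·R2: [0, 0, 5188/39, -340/39]
R4 ← R4 + (1/2)·R3: [0, 0, 0, 0]
3 nonzero rows, so rank(AP) = 3.

3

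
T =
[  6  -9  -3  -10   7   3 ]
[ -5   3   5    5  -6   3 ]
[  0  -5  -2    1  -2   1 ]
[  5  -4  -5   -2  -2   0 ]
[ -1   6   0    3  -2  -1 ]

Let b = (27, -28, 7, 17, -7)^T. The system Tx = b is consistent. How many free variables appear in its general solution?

Row reduce the augmented matrix [T | b].
R2 ← R2 + (5/6)·R1: [0, -9/2, 5/2, -10/3, -1/6, 11/2, -11/2]
R4 ← R4 − (5/6)·R1: [0, 7/2, -5/2, 19/3, -47/6, -5/2, -11/2]
R5 ← R5 + (1/6)·R1: [0, 9/2, -1/2, 4/3, -5/6, -1/2, -5/2]
R3 ← R3 − (10/9)·R2: [0, 0, -43/9, 127/27, -49/27, -46/9, 118/9]
R4 ← R4 + (7/9)·R2: [0, 0, -5/9, 101/27, -215/27, 16/9, -88/9]
R5 ← R5 + R2: [0, 0, 2, -2, -1, 5, -8]
R4 ← R4 − (5/43)·R3: [0, 0, 0, 412/129, -1000/129, 102/43, -486/43]
R5 ← R5 + (18/43)·R3: [0, 0, 0, -4/129, -227/129, 123/43, -108/43]
R5 ← R5 + (1/103)·R4: [0, 0, 0, 0, -189/103, 297/103, -270/103]
The echelon form has 5 nonzero rows, and every pivot lies in the first 6 columns, so rank(T) = rank([T|b]) = 5.
The system is consistent.
Free variables = (unknowns) − (rank) = 6 − 5 = 1.

1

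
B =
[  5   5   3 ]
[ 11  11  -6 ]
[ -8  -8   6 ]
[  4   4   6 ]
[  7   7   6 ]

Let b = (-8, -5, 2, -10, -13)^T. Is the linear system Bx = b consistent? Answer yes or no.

Row reduce the augmented matrix [B | b].
R2 ← R2 − (11/5)·R1: [0, 0, -63/5, 63/5]
R3 ← R3 + (8/5)·R1: [0, 0, 54/5, -54/5]
R4 ← R4 − (4/5)·R1: [0, 0, 18/5, -18/5]
R5 ← R5 − (7/5)·R1: [0, 0, 9/5, -9/5]
R3 ← R3 + (6/7)·R2: [0, 0, 0, 0]
R4 ← R4 + (2/7)·R2: [0, 0, 0, 0]
R5 ← R5 + (1/7)·R2: [0, 0, 0, 0]
The echelon form has 2 nonzero rows, and every pivot lies in the first 3 columns, so rank(B) = rank([B|b]) = 2.
The system is consistent.

yes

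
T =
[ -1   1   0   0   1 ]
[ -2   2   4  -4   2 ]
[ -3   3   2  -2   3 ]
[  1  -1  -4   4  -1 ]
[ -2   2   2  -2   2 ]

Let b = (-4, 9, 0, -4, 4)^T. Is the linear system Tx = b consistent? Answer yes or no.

Row reduce the augmented matrix [T | b].
R2 ← R2 − (2)·R1: [0, 0, 4, -4, 0, 17]
R3 ← R3 − (3)·R1: [0, 0, 2, -2, 0, 12]
R4 ← R4 + R1: [0, 0, -4, 4, 0, -8]
R5 ← R5 − (2)·R1: [0, 0, 2, -2, 0, 12]
R3 ← R3 − (1/2)·R2: [0, 0, 0, 0, 0, 7/2]
R4 ← R4 + R2: [0, 0, 0, 0, 0, 9]
R5 ← R5 − (1/2)·R2: [0, 0, 0, 0, 0, 7/2]
R4 ← R4 − (18/7)·R3: [0, 0, 0, 0, 0, 0]
R5 ← R5 − R3: [0, 0, 0, 0, 0, 0]
The echelon form has 3 nonzero rows; the last pivot sits in the augmented column, so rank(T) = 2 but rank([T|b]) = 3.
Since the ranks differ, the system is inconsistent.

no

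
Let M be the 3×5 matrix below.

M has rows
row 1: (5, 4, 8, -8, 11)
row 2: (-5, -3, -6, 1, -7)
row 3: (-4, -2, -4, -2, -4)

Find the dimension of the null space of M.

Row reduce to echelon form.
R2 ← R2 + R1: [0, 1, 2, -7, 4]
R3 ← R3 + (4/5)·R1: [0, 6/5, 12/5, -42/5, 24/5]
R3 ← R3 − (6/5)·R2: [0, 0, 0, 0, 0]
2 nonzero rows, so rank(M) = 2.
M has 5 columns; by rank–nullity, nullity = 5 − 2 = 3.

3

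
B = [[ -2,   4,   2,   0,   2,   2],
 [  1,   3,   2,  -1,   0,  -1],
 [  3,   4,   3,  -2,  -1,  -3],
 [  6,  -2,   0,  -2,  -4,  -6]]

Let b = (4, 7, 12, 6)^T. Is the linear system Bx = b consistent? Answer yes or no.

Row reduce the augmented matrix [B | b].
R2 ← R2 + (1/2)·R1: [0, 5, 3, -1, 1, 0, 9]
R3 ← R3 + (3/2)·R1: [0, 10, 6, -2, 2, 0, 18]
R4 ← R4 + (3)·R1: [0, 10, 6, -2, 2, 0, 18]
R3 ← R3 − (2)·R2: [0, 0, 0, 0, 0, 0, 0]
R4 ← R4 − (2)·R2: [0, 0, 0, 0, 0, 0, 0]
The echelon form has 2 nonzero rows, and every pivot lies in the first 6 columns, so rank(B) = rank([B|b]) = 2.
The system is consistent.

yes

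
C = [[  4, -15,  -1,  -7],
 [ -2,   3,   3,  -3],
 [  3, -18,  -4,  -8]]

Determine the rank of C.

3

Row reduce to echelon form.
R2 ← R2 + (1/2)·R1: [0, -9/2, 5/2, -13/2]
R3 ← R3 − (3/4)·R1: [0, -27/4, -13/4, -11/4]
R3 ← R3 − (3/2)·R2: [0, 0, -7, 7]
Echelon form has 3 nonzero rows, so rank(C) = 3.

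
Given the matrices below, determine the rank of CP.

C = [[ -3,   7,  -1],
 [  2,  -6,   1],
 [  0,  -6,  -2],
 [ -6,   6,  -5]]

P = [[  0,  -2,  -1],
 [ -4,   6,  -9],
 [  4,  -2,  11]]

2

First compute CP:
[[-32,  50, -71],
 [ 28, -42,  63],
 [ 16, -32,  32],
 [-44,  58, -103]]
Now row reduce the product.
R2 ← R2 + (7/8)·R1: [0, 7/4, 7/8]
R3 ← R3 + (1/2)·R1: [0, -7, -7/2]
R4 ← R4 − (11/8)·R1: [0, -43/4, -43/8]
R3 ← R3 + (4)·R2: [0, 0, 0]
R4 ← R4 + (43/7)·R2: [0, 0, 0]
2 nonzero rows, so rank(CP) = 2.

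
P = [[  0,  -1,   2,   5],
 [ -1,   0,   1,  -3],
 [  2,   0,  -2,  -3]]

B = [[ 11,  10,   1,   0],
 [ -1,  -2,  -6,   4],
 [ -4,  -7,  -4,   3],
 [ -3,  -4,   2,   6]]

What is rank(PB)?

3

First compute PB:
[[-22, -32,   8,  32],
 [ -6,  -5, -11, -15],
 [ 39,  46,   4, -24]]
Now row reduce the product.
R2 ← R2 − (3/11)·R1: [0, 41/11, -145/11, -261/11]
R3 ← R3 + (39/22)·R1: [0, -118/11, 200/11, 360/11]
R3 ← R3 + (118/41)·R2: [0, 0, -810/41, -1458/41]
3 nonzero rows, so rank(PB) = 3.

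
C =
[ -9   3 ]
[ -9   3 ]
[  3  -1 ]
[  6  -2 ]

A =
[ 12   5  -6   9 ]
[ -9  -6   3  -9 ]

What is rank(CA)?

First compute CA:
[[-135, -63,  63, -108],
 [-135, -63,  63, -108],
 [ 45,  21, -21,  36],
 [ 90,  42, -42,  72]]
Now row reduce the product.
R2 ← R2 − R1: [0, 0, 0, 0]
R3 ← R3 + (1/3)·R1: [0, 0, 0, 0]
R4 ← R4 + (2/3)·R1: [0, 0, 0, 0]
1 nonzero row, so rank(CA) = 1.

1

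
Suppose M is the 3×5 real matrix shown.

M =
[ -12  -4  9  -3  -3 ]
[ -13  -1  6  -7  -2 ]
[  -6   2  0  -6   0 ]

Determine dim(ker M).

Row reduce to echelon form.
R2 ← R2 − (13/12)·R1: [0, 10/3, -15/4, -15/4, 5/4]
R3 ← R3 − (1/2)·R1: [0, 4, -9/2, -9/2, 3/2]
R3 ← R3 − (6/5)·R2: [0, 0, 0, 0, 0]
2 nonzero rows, so rank(M) = 2.
M has 5 columns; by rank–nullity, nullity = 5 − 2 = 3.

3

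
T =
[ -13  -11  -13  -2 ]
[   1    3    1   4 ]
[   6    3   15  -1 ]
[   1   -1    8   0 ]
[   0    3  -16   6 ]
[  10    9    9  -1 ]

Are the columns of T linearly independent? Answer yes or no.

Row reduce T to echelon form.
R2 ← R2 + (1/13)·R1: [0, 28/13, 0, 50/13]
R3 ← R3 + (6/13)·R1: [0, -27/13, 9, -25/13]
R4 ← R4 + (1/13)·R1: [0, -24/13, 7, -2/13]
R6 ← R6 + (10/13)·R1: [0, 7/13, -1, -33/13]
R3 ← R3 + (27/28)·R2: [0, 0, 9, 25/14]
R4 ← R4 + (6/7)·R2: [0, 0, 7, 22/7]
R5 ← R5 − (39/28)·R2: [0, 0, -16, 9/14]
R6 ← R6 − (1/4)·R2: [0, 0, -1, -7/2]
R4 ← R4 − (7/9)·R3: [0, 0, 0, 221/126]
R5 ← R5 + (16/9)·R3: [0, 0, 0, 481/126]
R6 ← R6 + (1/9)·R3: [0, 0, 0, -208/63]
R5 ← R5 − (37/17)·R4: [0, 0, 0, 0]
R6 ← R6 + (32/17)·R4: [0, 0, 0, 0]
4 pivots among 4 columns.
Every column is a pivot column, so the columns are linearly independent.

yes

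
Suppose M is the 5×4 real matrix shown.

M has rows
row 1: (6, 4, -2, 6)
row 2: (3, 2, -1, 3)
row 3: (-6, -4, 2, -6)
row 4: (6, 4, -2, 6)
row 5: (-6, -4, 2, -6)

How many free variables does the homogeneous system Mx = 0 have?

Row reduce to echelon form.
R2 ← R2 − (1/2)·R1: [0, 0, 0, 0]
R3 ← R3 + R1: [0, 0, 0, 0]
R4 ← R4 − R1: [0, 0, 0, 0]
R5 ← R5 + R1: [0, 0, 0, 0]
1 nonzero row, so rank(M) = 1.
M has 4 columns; by rank–nullity, nullity = 4 − 1 = 3.

3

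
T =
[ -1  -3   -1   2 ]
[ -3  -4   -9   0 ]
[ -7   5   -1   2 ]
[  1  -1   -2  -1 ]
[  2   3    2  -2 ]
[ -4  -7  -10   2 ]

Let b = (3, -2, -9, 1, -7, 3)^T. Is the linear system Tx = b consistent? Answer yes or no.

no

Row reduce the augmented matrix [T | b].
R2 ← R2 − (3)·R1: [0, 5, -6, -6, -11]
R3 ← R3 − (7)·R1: [0, 26, 6, -12, -30]
R4 ← R4 + R1: [0, -4, -3, 1, 4]
R5 ← R5 + (2)·R1: [0, -3, 0, 2, -1]
R6 ← R6 − (4)·R1: [0, 5, -6, -6, -9]
R3 ← R3 − (26/5)·R2: [0, 0, 186/5, 96/5, 136/5]
R4 ← R4 + (4/5)·R2: [0, 0, -39/5, -19/5, -24/5]
R5 ← R5 + (3/5)·R2: [0, 0, -18/5, -8/5, -38/5]
R6 ← R6 − R2: [0, 0, 0, 0, 2]
R4 ← R4 + (13/62)·R3: [0, 0, 0, 7/31, 28/31]
R5 ← R5 + (3/31)·R3: [0, 0, 0, 8/31, -154/31]
R5 ← R5 − (8/7)·R4: [0, 0, 0, 0, -6]
R6 ← R6 + (1/3)·R5: [0, 0, 0, 0, 0]
The echelon form has 5 nonzero rows; the last pivot sits in the augmented column, so rank(T) = 4 but rank([T|b]) = 5.
Since the ranks differ, the system is inconsistent.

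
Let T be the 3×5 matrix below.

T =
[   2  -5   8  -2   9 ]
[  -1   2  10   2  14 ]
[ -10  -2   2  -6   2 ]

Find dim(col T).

3

Row reduce to echelon form.
R2 ← R2 + (1/2)·R1: [0, -1/2, 14, 1, 37/2]
R3 ← R3 + (5)·R1: [0, -27, 42, -16, 47]
R3 ← R3 − (54)·R2: [0, 0, -714, -70, -952]
Echelon form has 3 nonzero rows, so rank(T) = 3.
The column space has dimension equal to the rank: 3.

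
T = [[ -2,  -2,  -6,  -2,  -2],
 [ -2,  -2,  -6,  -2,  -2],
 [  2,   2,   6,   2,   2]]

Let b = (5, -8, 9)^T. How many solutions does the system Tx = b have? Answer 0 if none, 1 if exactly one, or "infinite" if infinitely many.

Row reduce the augmented matrix [T | b].
R2 ← R2 − R1: [0, 0, 0, 0, 0, -13]
R3 ← R3 + R1: [0, 0, 0, 0, 0, 14]
R3 ← R3 + (14/13)·R2: [0, 0, 0, 0, 0, 0]
The echelon form has 2 nonzero rows; the last pivot sits in the augmented column, so rank(T) = 1 but rank([T|b]) = 2.
Since the ranks differ, the system is inconsistent.
It has no solutions.

0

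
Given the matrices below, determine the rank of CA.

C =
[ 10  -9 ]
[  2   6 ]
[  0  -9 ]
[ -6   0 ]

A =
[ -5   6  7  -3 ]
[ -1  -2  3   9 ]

First compute CA:
[[-41,  78,  43, -111],
 [-16,   0,  32,  48],
 [  9,  18, -27, -81],
 [ 30, -36, -42,  18]]
Now row reduce the product.
R2 ← R2 − (16/41)·R1: [0, -1248/41, 624/41, 3744/41]
R3 ← R3 + (9/41)·R1: [0, 1440/41, -720/41, -4320/41]
R4 ← R4 + (30/41)·R1: [0, 864/41, -432/41, -2592/41]
R3 ← R3 + (15/13)·R2: [0, 0, 0, 0]
R4 ← R4 + (9/13)·R2: [0, 0, 0, 0]
2 nonzero rows, so rank(CA) = 2.

2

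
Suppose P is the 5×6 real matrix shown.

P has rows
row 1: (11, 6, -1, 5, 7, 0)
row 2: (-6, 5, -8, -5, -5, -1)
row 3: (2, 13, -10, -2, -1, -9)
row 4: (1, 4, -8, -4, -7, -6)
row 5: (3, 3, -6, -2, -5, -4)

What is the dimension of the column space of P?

Row reduce to echelon form.
R2 ← R2 + (6/11)·R1: [0, 91/11, -94/11, -25/11, -13/11, -1]
R3 ← R3 − (2/11)·R1: [0, 131/11, -108/11, -32/11, -25/11, -9]
R4 ← R4 − (1/11)·R1: [0, 38/11, -87/11, -49/11, -84/11, -6]
R5 ← R5 − (3/11)·R1: [0, 15/11, -63/11, -37/11, -76/11, -4]
R3 ← R3 − (131/91)·R2: [0, 0, 226/91, 33/91, -4/7, -688/91]
R4 ← R4 − (38/91)·R2: [0, 0, -395/91, -319/91, -50/7, -508/91]
R5 ← R5 − (15/91)·R2: [0, 0, -393/91, -272/91, -47/7, -349/91]
R4 ← R4 + (395/226)·R3: [0, 0, 0, -649/226, -920/113, -2124/113]
R5 ← R5 + (393/226)·R3: [0, 0, 0, -533/226, -871/113, -1919/113]
R5 ← R5 − (533/649)·R4: [0, 0, 0, 0, -663/649, -17/11]
Echelon form has 5 nonzero rows, so rank(P) = 5.
The column space has dimension equal to the rank: 5.

5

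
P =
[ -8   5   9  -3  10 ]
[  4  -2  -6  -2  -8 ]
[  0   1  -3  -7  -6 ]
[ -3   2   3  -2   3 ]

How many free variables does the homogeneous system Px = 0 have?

Row reduce to echelon form.
R2 ← R2 + (1/2)·R1: [0, 1/2, -3/2, -7/2, -3]
R4 ← R4 − (3/8)·R1: [0, 1/8, -3/8, -7/8, -3/4]
R3 ← R3 − (2)·R2: [0, 0, 0, 0, 0]
R4 ← R4 − (1/4)·R2: [0, 0, 0, 0, 0]
2 nonzero rows, so rank(P) = 2.
P has 5 columns; by rank–nullity, nullity = 5 − 2 = 3.

3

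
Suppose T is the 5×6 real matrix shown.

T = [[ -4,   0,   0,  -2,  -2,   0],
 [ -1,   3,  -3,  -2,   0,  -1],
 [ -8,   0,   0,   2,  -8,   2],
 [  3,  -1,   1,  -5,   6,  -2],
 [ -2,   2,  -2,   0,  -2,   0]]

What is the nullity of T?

3

Row reduce to echelon form.
R2 ← R2 − (1/4)·R1: [0, 3, -3, -3/2, 1/2, -1]
R3 ← R3 − (2)·R1: [0, 0, 0, 6, -4, 2]
R4 ← R4 + (3/4)·R1: [0, -1, 1, -13/2, 9/2, -2]
R5 ← R5 − (1/2)·R1: [0, 2, -2, 1, -1, 0]
R4 ← R4 + (1/3)·R2: [0, 0, 0, -7, 14/3, -7/3]
R5 ← R5 − (2/3)·R2: [0, 0, 0, 2, -4/3, 2/3]
R4 ← R4 + (7/6)·R3: [0, 0, 0, 0, 0, 0]
R5 ← R5 − (1/3)·R3: [0, 0, 0, 0, 0, 0]
3 nonzero rows, so rank(T) = 3.
T has 6 columns; by rank–nullity, nullity = 6 − 3 = 3.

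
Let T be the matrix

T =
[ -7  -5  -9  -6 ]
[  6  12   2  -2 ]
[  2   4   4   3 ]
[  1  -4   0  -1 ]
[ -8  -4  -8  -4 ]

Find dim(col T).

4

Row reduce to echelon form.
R2 ← R2 + (6/7)·R1: [0, 54/7, -40/7, -50/7]
R3 ← R3 + (2/7)·R1: [0, 18/7, 10/7, 9/7]
R4 ← R4 + (1/7)·R1: [0, -33/7, -9/7, -13/7]
R5 ← R5 − (8/7)·R1: [0, 12/7, 16/7, 20/7]
R3 ← R3 − (1/3)·R2: [0, 0, 10/3, 11/3]
R4 ← R4 + (11/18)·R2: [0, 0, -43/9, -56/9]
R5 ← R5 − (2/9)·R2: [0, 0, 32/9, 40/9]
R4 ← R4 + (43/30)·R3: [0, 0, 0, -29/30]
R5 ← R5 − (16/15)·R3: [0, 0, 0, 8/15]
R5 ← R5 + (16/29)·R4: [0, 0, 0, 0]
Echelon form has 4 nonzero rows, so rank(T) = 4.
The column space has dimension equal to the rank: 4.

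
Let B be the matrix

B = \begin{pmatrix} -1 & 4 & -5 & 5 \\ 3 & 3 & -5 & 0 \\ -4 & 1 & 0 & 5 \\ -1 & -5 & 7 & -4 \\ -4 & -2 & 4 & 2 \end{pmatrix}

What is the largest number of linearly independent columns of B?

2

Row reduce to echelon form.
R2 ← R2 + (3)·R1: [0, 15, -20, 15]
R3 ← R3 − (4)·R1: [0, -15, 20, -15]
R4 ← R4 − R1: [0, -9, 12, -9]
R5 ← R5 − (4)·R1: [0, -18, 24, -18]
R3 ← R3 + R2: [0, 0, 0, 0]
R4 ← R4 + (3/5)·R2: [0, 0, 0, 0]
R5 ← R5 + (6/5)·R2: [0, 0, 0, 0]
Echelon form has 2 nonzero rows, so rank(B) = 2.
The rank gives the maximum number of linearly independent columns: 2.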